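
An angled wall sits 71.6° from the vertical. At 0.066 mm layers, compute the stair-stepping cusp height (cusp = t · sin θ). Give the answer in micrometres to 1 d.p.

h_c = t·sin θ = 0.066 × 0.9489 = 0.062627 mm (62.6 μm).

62.6 μm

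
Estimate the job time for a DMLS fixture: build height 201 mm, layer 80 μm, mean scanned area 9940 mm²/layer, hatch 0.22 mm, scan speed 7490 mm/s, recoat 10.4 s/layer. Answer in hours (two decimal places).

Number of layers: 201 / 0.08 → 2513 (rounded up).
Scan path per layer: 9940 / 0.22 → 45181.8 mm.
Scan time per layer = 45181.8 / 7490, so 6.0323 s.
Layer cycle = 6.0323 + 10.4, so 16.4323 s.
2513 layers × 16.4323 s/layer = 41294.3699 s, i.e. 11.47 hours.

11.47 hours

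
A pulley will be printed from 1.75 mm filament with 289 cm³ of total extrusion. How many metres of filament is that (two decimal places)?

A = π r² = π × 0.875² = 2.4053 mm².
L = 289000 mm³ / 2.4053 mm² = 120151.33 mm, i.e. 120.15 m.

120.15 m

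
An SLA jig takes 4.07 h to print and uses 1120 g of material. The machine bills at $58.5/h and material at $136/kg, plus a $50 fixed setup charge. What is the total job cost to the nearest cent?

Machine cost = 58.5 × 4.07, so $238.095.
Material cost = 136 × 1120/1000, so $152.32.
Total = 238.095 + 152.32 + 50 = 440.415 ≈ $440.42.

$440.42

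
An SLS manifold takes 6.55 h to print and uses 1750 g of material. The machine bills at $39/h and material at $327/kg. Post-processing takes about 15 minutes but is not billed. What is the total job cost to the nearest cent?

$827.70

Time charge: 39 × 6.55 → $255.45.
Material cost = 327 × 1750/1000 = $572.25.
Job cost: 255.45 + 572.25 = $827.70.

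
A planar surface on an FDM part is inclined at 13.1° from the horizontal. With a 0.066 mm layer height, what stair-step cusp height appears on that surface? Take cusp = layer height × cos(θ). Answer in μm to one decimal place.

64.3 μm

cos(13.1°) = 0.9740, so cusp = 0.066 × 0.9740 = 0.064284 mm → 64.3 μm.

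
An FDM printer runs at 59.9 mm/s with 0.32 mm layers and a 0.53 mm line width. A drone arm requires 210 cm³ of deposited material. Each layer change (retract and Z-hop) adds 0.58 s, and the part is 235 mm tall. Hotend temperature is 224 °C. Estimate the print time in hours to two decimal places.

5.86 hours

Bead cross-section = 0.32 × 0.53 = 0.1696 mm².
Total extruded path = 210000/0.1696 = 1238207.5 mm.
Time extruding: 1238207.5 / 59.9 → 20671.2 s.
Number of layers: 235 / 0.32 → 735 (rounded up).
Layer-change overhead = 735 × 0.58 = 426.3 s.
Altogether 20671.2 + 426.3 = 21097.5 s, i.e. 5.86 hours.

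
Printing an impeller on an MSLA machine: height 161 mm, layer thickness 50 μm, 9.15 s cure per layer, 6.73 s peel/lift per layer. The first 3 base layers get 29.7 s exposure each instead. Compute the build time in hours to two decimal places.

14.22 hours

Layer count = ceil(161 / 0.05) = 3220.
Base layers = 3 × (29.7 + 6.73), so 109.29 s.
Normal layers: 3217 × (9.15 + 6.73) → 51085.96 s.
Total = 109.29 + 51085.96 = 51195.25 s = 14.22 hours.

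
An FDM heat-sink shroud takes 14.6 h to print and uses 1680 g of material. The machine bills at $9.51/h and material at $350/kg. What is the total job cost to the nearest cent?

$726.85

Time charge = 9.51 × 14.6, so $138.846.
Material cost = 350 × 1680/1000, so $588.00.
Total = 138.846 + 588.00 = 726.846 ≈ $726.85.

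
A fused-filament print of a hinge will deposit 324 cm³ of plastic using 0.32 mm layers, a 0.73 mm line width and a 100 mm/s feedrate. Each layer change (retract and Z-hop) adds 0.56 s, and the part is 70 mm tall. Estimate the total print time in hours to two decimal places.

Line area = 0.32 × 0.73, so 0.2336 mm².
Total extruded path = 324000/0.2336 = 1386986.3 mm.
Extrusion time = 1386986.3 / 100 = 13869.9 s.
Layers = ⌈70/0.32⌉ = 219.
Z-hop total: 219 × 0.56 → 122.64 s.
Total = 13869.9 + 122.64 = 13992.54 s = 3.89 hours.

3.89 hours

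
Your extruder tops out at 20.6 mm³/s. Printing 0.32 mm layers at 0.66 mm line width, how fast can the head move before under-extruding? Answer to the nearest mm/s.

A = 0.32 × 0.66 = 0.2112 mm².
Max speed = 20.6 / 0.2112 = 97.54 ≈ 98 mm/s.

98 mm/s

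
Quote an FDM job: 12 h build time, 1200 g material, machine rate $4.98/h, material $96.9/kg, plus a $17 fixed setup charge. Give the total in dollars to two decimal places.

Time charge: 4.98 × 12 → $59.76.
Material charge = 96.9 × 1200/1000 = $116.28.
Adding setup: 59.76 + 116.28 + 17 → $193.04.

$193.04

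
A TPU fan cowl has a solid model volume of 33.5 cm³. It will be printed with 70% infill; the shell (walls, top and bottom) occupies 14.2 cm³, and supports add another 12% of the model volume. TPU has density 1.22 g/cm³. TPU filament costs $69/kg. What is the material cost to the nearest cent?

$2.67

Infill region: 33.5 − 14.2 → 19.3 cm³.
Infill deposited = 0.70 × 19.3, so 13.51 cm³.
Support: 0.12 × 33.5 → 4.02 cm³.
Total printed volume: 14.2 + 13.51 + 4.02 → 31.73 cm³.
Mass = 31.73 × 1.22, so 38.7106 g.
Cost = 38.7106 g / 1000 × $69/kg = $2.67.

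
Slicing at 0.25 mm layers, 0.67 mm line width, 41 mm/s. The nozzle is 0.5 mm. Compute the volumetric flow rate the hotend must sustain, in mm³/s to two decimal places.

6.87

Bead cross-section: 0.25 × 0.67 → 0.1675 mm².
Volumetric flow = 41 × 0.1675 = 6.87 mm³/s.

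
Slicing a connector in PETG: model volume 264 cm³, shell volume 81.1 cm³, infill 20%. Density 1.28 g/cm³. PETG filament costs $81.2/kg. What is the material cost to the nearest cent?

Infill region: 264 − 81.1 → 182.9 cm³.
Infill deposited = 0.20 × 182.9, so 36.58 cm³.
Total printed volume = 81.1 + 36.58, so 117.68 cm³.
Mass = 117.68 × 1.28 = 150.6304 g.
At $81.2/kg: 150.6304/1000 × 81.2 = $12.23.

$12.23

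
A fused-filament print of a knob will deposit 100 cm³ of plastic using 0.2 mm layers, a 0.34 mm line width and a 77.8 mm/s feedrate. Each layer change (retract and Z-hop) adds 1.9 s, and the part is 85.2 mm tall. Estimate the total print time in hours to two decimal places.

Line area = 0.2 × 0.34, so 0.068 mm².
Path length: 100000 mm³ / 0.068 mm² → 1470588.2 mm.
Extrusion time = 1470588.2 / 77.8 = 18902.2 s.
Layers = ⌈85.2/0.2⌉ = 426.
Layer-change overhead = 426 × 1.9 = 809.4 s.
Altogether 18902.2 + 809.4 = 19711.6 s, i.e. 5.48 hours.

5.48 hours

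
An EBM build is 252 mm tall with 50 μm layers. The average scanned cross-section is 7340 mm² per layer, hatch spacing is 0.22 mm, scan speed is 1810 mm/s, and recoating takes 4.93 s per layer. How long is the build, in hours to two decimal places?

Layers = ⌈252/0.05⌉ = 5040.
Hatch length per layer = 7340 / 0.22 = 33363.6 mm.
Per-layer scan time = 33363.6 / 1810 = 18.4329 s.
Layer cycle = 18.4329 + 4.93, so 23.3629 s.
Build time = 5040 × 23.3629 = 117749.016 s = 32.71 hours.

32.71 hours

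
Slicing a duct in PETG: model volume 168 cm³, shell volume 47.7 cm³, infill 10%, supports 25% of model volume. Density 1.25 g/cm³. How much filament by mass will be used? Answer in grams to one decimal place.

Infill region: 168 − 47.7 → 120.3 cm³.
Infill volume = 0.10 × 120.3, so 12.03 cm³.
Support = 0.25 × 168 = 42 cm³.
Deposited volume = 47.7 + 12.03 + 42, so 101.73 cm³.
Mass = 101.73 × 1.25, so 127.1625 g.

127.2 g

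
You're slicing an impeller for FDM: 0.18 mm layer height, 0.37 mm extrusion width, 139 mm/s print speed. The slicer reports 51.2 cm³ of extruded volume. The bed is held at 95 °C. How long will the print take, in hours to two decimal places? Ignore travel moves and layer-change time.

1.54 hours

Extrusion cross-section = 0.18 × 0.37 = 0.0666 mm².
Total extruded path = 51200/0.0666 = 768768.8 mm.
Time extruding = 768768.8 / 139 = 5530.7 s.
That's 5530.7 s → 1.54 hours.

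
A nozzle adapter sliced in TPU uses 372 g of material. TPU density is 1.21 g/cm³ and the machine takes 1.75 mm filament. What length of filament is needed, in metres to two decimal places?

Volume = 372 g / 1.21 g·cm⁻³ = 307.438 cm³ = 307438 mm³.
Cross-section of 1.75 mm filament: π·(1.75/2)² = 2.4053 mm².
Length = 307438 / 2.4053 = 127816.9 mm = 127.82 m.

127.82 m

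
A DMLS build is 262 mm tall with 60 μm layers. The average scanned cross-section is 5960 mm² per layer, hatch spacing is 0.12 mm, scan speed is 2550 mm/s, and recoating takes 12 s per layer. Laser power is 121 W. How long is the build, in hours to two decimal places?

38.18 hours

Number of layers: 262 / 0.06 → 4367 (rounded up).
Hatch length per layer = 5960 / 0.12 = 49666.7 mm.
Laser time per layer = 49666.7 / 2550 = 19.4771 s.
Per-layer time: 19.4771 + 12 → 31.4771 s.
Total: 4367 × 31.4771 s = 137460.4957 s → 38.18 hours.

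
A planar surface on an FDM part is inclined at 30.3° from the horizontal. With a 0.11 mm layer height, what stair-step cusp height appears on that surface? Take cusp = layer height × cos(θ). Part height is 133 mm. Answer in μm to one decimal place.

Cusp = layer height × cos(30.3°) = 0.11 × 0.8634 = 0.094974 mm = 95.0 μm.

95.0 μm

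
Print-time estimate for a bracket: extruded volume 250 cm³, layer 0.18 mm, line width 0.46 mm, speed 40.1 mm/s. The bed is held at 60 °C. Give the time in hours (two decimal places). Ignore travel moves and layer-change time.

20.92 hours

Bead cross-section: 0.18 × 0.46 → 0.0828 mm².
Path length: 250000 mm³ / 0.0828 mm² → 3019323.7 mm.
Extrusion time = 3019323.7 / 40.1, so 75294.9 s.
Converting: 75294.9 s = 20.92 hours.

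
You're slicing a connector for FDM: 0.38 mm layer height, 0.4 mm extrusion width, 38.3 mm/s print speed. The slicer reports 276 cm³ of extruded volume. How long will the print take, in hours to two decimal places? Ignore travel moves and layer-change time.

Extrusion cross-section = 0.38 × 0.4, so 0.152 mm².
Toolpath length = 276 cm³ / 0.152 mm² = 276000 / 0.152 = 1815789.5 mm.
Extrusion time: 1815789.5 / 38.3 → 47409.6 s.
In the requested units: 47409.6 s = 13.17 hours.

13.17 hours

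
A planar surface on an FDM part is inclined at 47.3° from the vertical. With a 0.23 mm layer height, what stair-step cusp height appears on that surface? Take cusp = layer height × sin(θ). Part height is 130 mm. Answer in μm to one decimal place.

169.0 μm

h_c = t·sin θ = 0.23 × 0.7349 = 0.169027 mm (169.0 μm).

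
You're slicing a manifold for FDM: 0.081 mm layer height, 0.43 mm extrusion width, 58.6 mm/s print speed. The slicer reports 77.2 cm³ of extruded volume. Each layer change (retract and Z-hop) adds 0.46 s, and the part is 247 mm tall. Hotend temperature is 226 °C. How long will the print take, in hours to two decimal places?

10.90 hours

Extrusion cross-section = 0.081 × 0.43, so 0.03483 mm².
Path length: 77200 mm³ / 0.03483 mm² → 2216480 mm.
Extrusion time = 2216480 / 58.6 = 37823.9 s.
Number of layers: 247 / 0.081 → 3050 (rounded up).
Z-hop total = 3050 × 0.46, so 1403 s.
Altogether 37823.9 + 1403 = 39226.9 s, i.e. 10.90 hours.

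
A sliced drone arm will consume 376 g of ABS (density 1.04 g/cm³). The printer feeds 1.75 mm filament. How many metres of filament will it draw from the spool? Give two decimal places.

Volume = 376 g / 1.04 g·cm⁻³ = 361.5385 cm³ = 361538.5 mm³.
Filament cross-section = π × (1.75/2)² = 2.4053 mm².
Length = 361538.5 / 2.4053 = 150309.11 mm = 150.31 m.

150.31 m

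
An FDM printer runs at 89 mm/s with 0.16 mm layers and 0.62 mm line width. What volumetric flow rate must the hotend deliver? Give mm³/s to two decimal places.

8.83

Extrusion cross-section = 0.16 × 0.62 = 0.0992 mm².
Q = v·A = 89 × 0.0992 = 8.83 mm³/s.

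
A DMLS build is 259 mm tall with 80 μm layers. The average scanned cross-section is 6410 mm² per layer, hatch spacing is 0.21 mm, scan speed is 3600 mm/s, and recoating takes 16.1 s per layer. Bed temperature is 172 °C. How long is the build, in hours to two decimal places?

Layers = ⌈259/0.08⌉ = 3238.
Hatch length per layer = 6410 / 0.21 = 30523.8 mm.
Per-layer scan time: 30523.8 / 3600 → 8.4788 s.
Per-layer time = 8.4788 + 16.1 = 24.5788 s.
Total: 3238 × 24.5788 s = 79586.1544 s → 22.11 hours.

22.11 hours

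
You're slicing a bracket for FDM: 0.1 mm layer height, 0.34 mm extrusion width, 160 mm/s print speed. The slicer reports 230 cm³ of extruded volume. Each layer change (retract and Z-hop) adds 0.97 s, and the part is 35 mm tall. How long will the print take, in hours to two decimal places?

11.84 hours

Line area = 0.1 × 0.34, so 0.034 mm².
Path length: 230000 mm³ / 0.034 mm² → 6764705.9 mm.
Time extruding: 6764705.9 / 160 → 42279.4 s.
Number of layers: 35 / 0.1 → 350 (rounded up).
Non-print overhead: 350 × 0.97 → 339.5 s.
Altogether 42279.4 + 339.5 = 42618.9 s, i.e. 11.84 hours.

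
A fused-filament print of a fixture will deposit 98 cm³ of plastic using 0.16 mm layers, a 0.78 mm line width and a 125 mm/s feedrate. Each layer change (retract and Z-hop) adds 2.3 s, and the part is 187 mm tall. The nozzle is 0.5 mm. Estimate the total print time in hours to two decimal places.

2.49 hours

Line area = 0.16 × 0.78 = 0.1248 mm².
Path length: 98000 mm³ / 0.1248 mm² → 785256.4 mm.
Extrusion time = 785256.4 / 125, so 6282.1 s.
Layers = ⌈187/0.16⌉ = 1169.
Layer-change overhead: 1169 × 2.3 → 2688.7 s.
Altogether 6282.1 + 2688.7 = 8970.8 s, i.e. 2.49 hours.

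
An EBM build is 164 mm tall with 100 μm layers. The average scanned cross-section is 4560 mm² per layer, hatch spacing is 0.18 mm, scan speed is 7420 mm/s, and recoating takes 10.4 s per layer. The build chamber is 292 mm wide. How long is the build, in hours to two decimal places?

Number of layers: 164 / 0.1 → 1640 (rounded up).
Per-layer scan distance = 4560 / 0.18, so 25333.3 mm.
Per-layer scan time = 25333.3 / 7420, so 3.4142 s.
Time per layer: 3.4142 + 10.4 → 13.8142 s.
Total: 1640 × 13.8142 s = 22655.288 s → 6.29 hours.

6.29 hours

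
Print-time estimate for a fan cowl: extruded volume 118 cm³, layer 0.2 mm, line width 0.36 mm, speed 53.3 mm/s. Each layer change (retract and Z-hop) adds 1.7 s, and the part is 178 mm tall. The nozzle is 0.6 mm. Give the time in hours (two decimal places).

8.96 hours

Line area: 0.2 × 0.36 → 0.072 mm².
Path length: 118000 mm³ / 0.072 mm² → 1638888.9 mm.
Extrusion time: 1638888.9 / 53.3 → 30748.4 s.
Number of layers: 178 / 0.2 → 890 (rounded up).
Non-print overhead = 890 × 1.7, so 1513 s.
Altogether 30748.4 + 1513 = 32261.4 s, i.e. 8.96 hours.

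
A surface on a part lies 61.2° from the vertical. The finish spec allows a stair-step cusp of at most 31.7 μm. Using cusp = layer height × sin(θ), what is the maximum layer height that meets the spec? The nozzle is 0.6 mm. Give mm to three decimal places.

sin(61.2°) = 0.8763; t_max = 0.0317/0.8763 = 0.036 mm.

0.036 mm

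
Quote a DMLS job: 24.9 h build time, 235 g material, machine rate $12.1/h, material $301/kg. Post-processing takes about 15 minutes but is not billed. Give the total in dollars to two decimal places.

Machine cost = 12.1 × 24.9 = $301.29.
Feedstock cost = 301 × 235/1000, so $70.735.
Job cost: 301.29 + 70.735 = 372.025 ≈ $372.03.

$372.03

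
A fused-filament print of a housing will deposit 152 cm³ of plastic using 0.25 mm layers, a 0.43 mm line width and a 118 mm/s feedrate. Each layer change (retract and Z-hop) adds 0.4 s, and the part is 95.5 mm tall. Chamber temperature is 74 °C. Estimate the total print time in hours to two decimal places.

Extrusion cross-section = 0.25 × 0.43, so 0.1075 mm².
Total extruded path = 152000/0.1075 = 1413953.5 mm.
Print-move time = 1413953.5 / 118 = 11982.7 s.
Number of layers: 95.5 / 0.25 → 382 (rounded up).
Layer-change overhead = 382 × 0.4 = 152.8 s.
Altogether 11982.7 + 152.8 = 12135.5 s, i.e. 3.37 hours.

3.37 hours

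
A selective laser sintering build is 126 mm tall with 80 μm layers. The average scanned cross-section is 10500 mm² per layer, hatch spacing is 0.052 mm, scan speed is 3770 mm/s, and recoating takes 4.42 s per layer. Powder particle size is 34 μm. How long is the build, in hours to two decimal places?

25.37 hours

Number of layers: 126 / 0.08 → 1575 (rounded up).
Hatch length per layer = 10500 / 0.052 = 201923.1 mm.
Per-layer scan time = 201923.1 / 3770 = 53.5605 s.
Time per layer: 53.5605 + 4.42 → 57.9805 s.
1575 layers × 57.9805 s/layer = 91319.2875 s, i.e. 25.37 hours.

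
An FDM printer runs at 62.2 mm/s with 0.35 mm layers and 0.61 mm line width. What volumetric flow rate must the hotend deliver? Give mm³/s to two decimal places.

13.28

Extrusion cross-section: 0.35 × 0.61 → 0.2135 mm².
Volumetric flow = 62.2 × 0.2135 = 13.28 mm³/s.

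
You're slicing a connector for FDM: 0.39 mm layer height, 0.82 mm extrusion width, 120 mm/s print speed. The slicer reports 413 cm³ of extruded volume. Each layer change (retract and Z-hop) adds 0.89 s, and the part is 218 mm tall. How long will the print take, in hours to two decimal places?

3.13 hours

Extrusion cross-section = 0.39 × 0.82, so 0.3198 mm².
Path length: 413000 mm³ / 0.3198 mm² → 1291432.1 mm.
Extrusion time: 1291432.1 / 120 → 10761.9 s.
Layers = ⌈218/0.39⌉ = 559.
Layer-change overhead: 559 × 0.89 → 497.51 s.
Total = 10761.9 + 497.51 = 11259.41 s = 3.13 hours.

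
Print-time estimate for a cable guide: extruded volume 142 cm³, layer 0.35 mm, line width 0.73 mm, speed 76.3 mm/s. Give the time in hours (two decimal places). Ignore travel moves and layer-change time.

2.02 hours

Extrusion cross-section: 0.35 × 0.73 → 0.2555 mm².
Path length: 142000 mm³ / 0.2555 mm² → 555773 mm.
Time extruding = 555773 / 76.3, so 7284 s.
That's 7284 s → 2.02 hours.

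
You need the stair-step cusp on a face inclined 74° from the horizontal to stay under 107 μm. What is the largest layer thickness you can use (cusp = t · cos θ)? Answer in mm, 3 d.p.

0.388 mm

t = h_c / cos θ = 0.107 / 0.2756 = 0.388 mm.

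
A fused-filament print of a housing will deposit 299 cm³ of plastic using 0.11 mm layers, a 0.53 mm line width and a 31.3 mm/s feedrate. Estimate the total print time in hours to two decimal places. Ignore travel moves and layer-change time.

45.52 hours

Bead cross-section = 0.11 × 0.53 = 0.0583 mm².
Toolpath length = 299 cm³ / 0.0583 mm² = 299000 / 0.0583 = 5128644.9 mm.
Print-move time = 5128644.9 / 31.3 = 163854.5 s.
That's 163854.5 s → 45.52 hours.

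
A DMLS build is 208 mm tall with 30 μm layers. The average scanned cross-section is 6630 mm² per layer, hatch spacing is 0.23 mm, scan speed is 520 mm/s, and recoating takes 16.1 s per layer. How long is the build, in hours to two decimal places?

137.78 hours

Layers = ⌈208/0.03⌉ = 6934.
Per-layer scan distance = 6630 / 0.23 = 28826.1 mm.
Laser time per layer = 28826.1 / 520, so 55.4348 s.
Layer cycle = 55.4348 + 16.1, so 71.5348 s.
6934 layers × 71.5348 s/layer = 496022.3032 s, i.e. 137.78 hours.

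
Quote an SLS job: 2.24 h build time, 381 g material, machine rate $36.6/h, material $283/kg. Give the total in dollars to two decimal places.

Time charge = 36.6 × 2.24 = $81.984.
Feedstock cost: 283 × 381/1000 → $107.823.
Total = 81.984 + 107.823 = 189.807 ≈ $189.81.

$189.81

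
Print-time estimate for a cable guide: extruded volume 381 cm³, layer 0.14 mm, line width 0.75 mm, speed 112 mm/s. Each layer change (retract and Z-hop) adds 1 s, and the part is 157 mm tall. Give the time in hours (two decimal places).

9.31 hours

Extrusion cross-section = 0.14 × 0.75 = 0.105 mm².
Toolpath length = 381 cm³ / 0.105 mm² = 381000 / 0.105 = 3628571.4 mm.
Time extruding = 3628571.4 / 112 = 32398 s.
Layers = ⌈157/0.14⌉ = 1122.
Z-hop total = 1122 × 1 = 1122 s.
Altogether 32398 + 1122 = 33520 s, i.e. 9.31 hours.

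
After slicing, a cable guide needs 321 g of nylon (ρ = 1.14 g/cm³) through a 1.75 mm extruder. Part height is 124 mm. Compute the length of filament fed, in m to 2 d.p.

117.07 m

Extruded volume: 321/1.14 = 281.5789 cm³ (281578.9 mm³).
A = π r² = π × 0.875² = 2.4053 mm².
L = V/A = 281578.9/2.4053 = 117066.02 mm → 117.07 m.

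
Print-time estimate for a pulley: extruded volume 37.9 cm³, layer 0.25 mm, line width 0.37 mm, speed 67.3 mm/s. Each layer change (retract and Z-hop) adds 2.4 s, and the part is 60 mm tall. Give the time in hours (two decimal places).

1.85 hours

Extrusion cross-section = 0.25 × 0.37, so 0.0925 mm².
Toolpath length = 37.9 cm³ / 0.0925 mm² = 37900 / 0.0925 = 409729.7 mm.
Print-move time = 409729.7 / 67.3, so 6088.1 s.
Layers = ⌈60/0.25⌉ = 240.
Layer-change overhead: 240 × 2.4 → 576 s.
Total = 6088.1 + 576 = 6664.1 s = 1.85 hours.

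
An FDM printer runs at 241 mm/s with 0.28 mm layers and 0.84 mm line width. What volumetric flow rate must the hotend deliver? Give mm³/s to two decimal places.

A = 0.28 × 0.84, so 0.2352 mm².
Q = v·A = 241 × 0.2352 = 56.68 mm³/s.

56.68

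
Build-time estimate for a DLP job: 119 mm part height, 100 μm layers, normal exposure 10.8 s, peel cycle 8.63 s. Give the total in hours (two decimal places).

Number of layers: 119 / 0.1 → 1190 (rounded up).
Cycle time = 10.8 + 8.63, so 19.43 s.
Build time: 1190 × 19.43 s = 23121.7 s, i.e. 6.42 hours.

6.42 hours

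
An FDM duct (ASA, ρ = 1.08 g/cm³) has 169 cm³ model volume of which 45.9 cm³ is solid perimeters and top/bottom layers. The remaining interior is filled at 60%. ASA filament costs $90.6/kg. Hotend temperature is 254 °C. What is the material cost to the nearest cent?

$11.72

Volume inside the shell = 169 − 45.9, so 123.1 cm³.
Deposited infill: 0.60 × 123.1 → 73.86 cm³.
Deposited volume = 45.9 + 73.86 = 119.76 cm³.
Mass: 119.76 × 1.08 → 129.3408 g.
Cost = 129.3408 g / 1000 × $90.6/kg = $11.72.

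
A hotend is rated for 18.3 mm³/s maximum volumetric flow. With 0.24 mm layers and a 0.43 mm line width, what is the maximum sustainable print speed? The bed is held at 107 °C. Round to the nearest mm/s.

A = 0.24 × 0.43, so 0.1032 mm².
Max speed = 18.3 / 0.1032 = 177.33 ≈ 177 mm/s.

177 mm/s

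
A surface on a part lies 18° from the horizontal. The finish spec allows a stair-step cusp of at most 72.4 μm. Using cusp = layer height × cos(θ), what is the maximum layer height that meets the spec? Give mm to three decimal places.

0.076 mm

t = h_c / cos θ = 0.0724 / 0.9511 = 0.076 mm.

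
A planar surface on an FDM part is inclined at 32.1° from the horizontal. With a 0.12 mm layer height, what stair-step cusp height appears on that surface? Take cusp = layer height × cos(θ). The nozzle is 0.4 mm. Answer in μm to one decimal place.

101.7 μm

h_c = t·cos θ = 0.12 × 0.8471 = 0.101652 mm (101.7 μm).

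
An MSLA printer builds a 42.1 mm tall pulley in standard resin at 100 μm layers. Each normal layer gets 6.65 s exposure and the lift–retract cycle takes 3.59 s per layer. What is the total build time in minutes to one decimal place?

71.9 minutes

Number of layers: 42.1 / 0.1 → 421 (rounded up).
Each layer takes: 6.65 + 3.59 → 10.24 s.
Total = 421 × 10.24 = 4311.04 s = 71.9 minutes.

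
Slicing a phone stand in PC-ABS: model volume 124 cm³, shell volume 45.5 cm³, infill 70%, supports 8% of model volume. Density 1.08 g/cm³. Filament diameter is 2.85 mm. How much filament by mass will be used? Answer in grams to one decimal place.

119.2 g

Infill region: 124 − 45.5 → 78.5 cm³.
Infill volume: 0.70 × 78.5 → 54.95 cm³.
Support = 0.08 × 124 = 9.92 cm³.
Total extruded = 45.5 + 54.95 + 9.92, so 110.37 cm³.
Mass: 110.37 × 1.08 → 119.1996 g.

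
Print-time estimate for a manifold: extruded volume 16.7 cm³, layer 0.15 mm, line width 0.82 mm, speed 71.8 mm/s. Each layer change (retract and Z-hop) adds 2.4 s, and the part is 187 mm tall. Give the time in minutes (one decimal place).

81.4 minutes

Bead cross-section: 0.15 × 0.82 → 0.123 mm².
Path length: 16700 mm³ / 0.123 mm² → 135772.4 mm.
Extrusion time = 135772.4 / 71.8, so 1891 s.
Layers = ⌈187/0.15⌉ = 1247.
Z-hop total = 1247 × 2.4, so 2992.8 s.
Altogether 1891 + 2992.8 = 4883.8 s, i.e. 81.4 minutes.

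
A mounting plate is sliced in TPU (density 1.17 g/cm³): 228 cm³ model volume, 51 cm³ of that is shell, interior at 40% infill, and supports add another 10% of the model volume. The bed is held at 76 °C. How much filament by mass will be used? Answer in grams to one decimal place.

Infill region = 228 − 51 = 177 cm³.
Infill deposited: 0.40 × 177 → 70.8 cm³.
Support: 0.10 × 228 → 22.8 cm³.
Total extruded: 51 + 70.8 + 22.8 → 144.6 cm³.
Mass = 144.6 × 1.17 = 169.182 g.

169.2 g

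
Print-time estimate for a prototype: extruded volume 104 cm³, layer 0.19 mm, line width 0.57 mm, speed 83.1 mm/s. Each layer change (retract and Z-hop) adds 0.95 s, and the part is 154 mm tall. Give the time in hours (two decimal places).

3.42 hours

Extrusion cross-section = 0.19 × 0.57 = 0.1083 mm².
Toolpath length = 104 cm³ / 0.1083 mm² = 104000 / 0.1083 = 960295.5 mm.
Print-move time = 960295.5 / 83.1, so 11555.9 s.
Layers = ⌈154/0.19⌉ = 811.
Layer-change overhead = 811 × 0.95, so 770.45 s.
Altogether 11555.9 + 770.45 = 12326.35 s, i.e. 3.42 hours.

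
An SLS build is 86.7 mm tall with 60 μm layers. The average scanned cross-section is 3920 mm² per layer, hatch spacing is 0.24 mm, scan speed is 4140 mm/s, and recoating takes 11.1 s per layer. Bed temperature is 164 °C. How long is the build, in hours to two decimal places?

6.04 hours

Layers = ⌈86.7/0.06⌉ = 1445.
Scan path per layer = 3920 / 0.24, so 16333.3 mm.
Per-layer scan time = 16333.3 / 4140 = 3.9452 s.
Per-layer time = 3.9452 + 11.1 = 15.0452 s.
Total: 1445 × 15.0452 s = 21740.314 s → 6.04 hours.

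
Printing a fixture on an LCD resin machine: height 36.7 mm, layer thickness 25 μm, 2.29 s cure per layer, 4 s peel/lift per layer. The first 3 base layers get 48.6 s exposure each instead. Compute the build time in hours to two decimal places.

Layer count = ceil(36.7 / 0.025) = 1468.
Burn-in layers = 3 × (48.6 + 4) = 157.8 s.
Normal layers = 1465 × (2.29 + 4) = 9214.85 s.
Sum: 157.8 + 9214.85 = 9372.65 s → 2.60 hours.

2.60 hours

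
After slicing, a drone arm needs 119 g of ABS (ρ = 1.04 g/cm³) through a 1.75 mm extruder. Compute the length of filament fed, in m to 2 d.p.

Extruded volume: 119/1.04 = 114.4231 cm³ (114423.1 mm³).
Cross-section of 1.75 mm filament: π·(1.75/2)² = 2.4053 mm².
Length = 114423.1 / 2.4053 = 47571.24 mm = 47.57 m.

47.57 m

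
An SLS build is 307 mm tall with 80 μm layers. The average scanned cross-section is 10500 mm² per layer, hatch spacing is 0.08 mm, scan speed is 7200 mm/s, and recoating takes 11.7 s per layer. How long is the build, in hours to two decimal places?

Layer count = ceil(307 / 0.08) = 3838.
Hatch length per layer = 10500 / 0.08, so 131250 mm.
Per-layer scan time = 131250 / 7200 = 18.2292 s.
Layer cycle: 18.2292 + 11.7 → 29.9292 s.
Build time = 3838 × 29.9292 = 114868.2696 s = 31.91 hours.

31.91 hours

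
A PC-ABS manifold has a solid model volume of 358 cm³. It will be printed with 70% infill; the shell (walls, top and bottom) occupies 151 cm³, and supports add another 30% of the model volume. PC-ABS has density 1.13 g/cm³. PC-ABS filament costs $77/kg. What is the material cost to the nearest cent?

Volume inside the shell = 358 − 151 = 207 cm³.
Deposited infill = 0.70 × 207, so 144.9 cm³.
Support = 0.30 × 358, so 107.4 cm³.
Deposited volume: 151 + 144.9 + 107.4 → 403.3 cm³.
Mass: 403.3 × 1.13 → 455.729 g.
Cost = 455.729 g / 1000 × $77/kg = $35.09.

$35.09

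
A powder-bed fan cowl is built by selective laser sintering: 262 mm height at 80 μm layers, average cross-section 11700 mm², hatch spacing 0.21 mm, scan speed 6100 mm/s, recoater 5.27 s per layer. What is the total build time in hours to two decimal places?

Number of layers: 262 / 0.08 → 3275 (rounded up).
Hatch length per layer = 11700 / 0.21, so 55714.3 mm.
Scan time per layer = 55714.3 / 6100 = 9.1335 s.
Per-layer time: 9.1335 + 5.27 → 14.4035 s.
3275 layers × 14.4035 s/layer = 47171.4625 s, i.e. 13.10 hours.

13.10 hours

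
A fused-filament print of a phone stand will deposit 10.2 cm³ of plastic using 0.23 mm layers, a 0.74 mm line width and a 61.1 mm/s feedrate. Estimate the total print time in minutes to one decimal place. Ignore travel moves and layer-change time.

16.3 minutes

Bead cross-section: 0.23 × 0.74 → 0.1702 mm².
Toolpath length = 10.2 cm³ / 0.1702 mm² = 10200 / 0.1702 = 59929.5 mm.
Time extruding = 59929.5 / 61.1, so 980.8 s.
That's 980.8 s → 16.3 minutes.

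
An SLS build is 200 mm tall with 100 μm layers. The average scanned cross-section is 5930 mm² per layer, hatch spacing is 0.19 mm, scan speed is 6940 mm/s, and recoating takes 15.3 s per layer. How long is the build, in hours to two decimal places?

Layers = ⌈200/0.1⌉ = 2000.
Per-layer scan distance = 5930 / 0.19 = 31210.5 mm.
Laser time per layer = 31210.5 / 6940, so 4.4972 s.
Time per layer = 4.4972 + 15.3 = 19.7972 s.
Build time = 2000 × 19.7972 = 39594.4 s = 11.00 hours.

11.00 hours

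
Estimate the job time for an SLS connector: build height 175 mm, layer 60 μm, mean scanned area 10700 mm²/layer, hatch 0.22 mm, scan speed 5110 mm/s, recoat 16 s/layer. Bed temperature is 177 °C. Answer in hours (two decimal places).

20.68 hours

Layer count = ceil(175 / 0.06) = 2917.
Scan path per layer: 10700 / 0.22 → 48636.4 mm.
Per-layer scan time: 48636.4 / 5110 → 9.5179 s.
Layer cycle = 9.5179 + 16, so 25.5179 s.
Total: 2917 × 25.5179 s = 74435.7143 s → 20.68 hours.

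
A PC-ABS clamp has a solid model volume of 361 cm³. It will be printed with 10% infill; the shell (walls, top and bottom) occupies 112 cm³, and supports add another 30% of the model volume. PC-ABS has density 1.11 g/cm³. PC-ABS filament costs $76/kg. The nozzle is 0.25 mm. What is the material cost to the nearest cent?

$20.69

Infill region = 361 − 112 = 249 cm³.
Infill volume = 0.10 × 249, so 24.9 cm³.
Support = 0.30 × 361 = 108.3 cm³.
Total printed volume = 112 + 24.9 + 108.3 = 245.2 cm³.
Mass = 245.2 × 1.11 = 272.172 g.
At $76/kg: 272.172/1000 × 76 = $20.69.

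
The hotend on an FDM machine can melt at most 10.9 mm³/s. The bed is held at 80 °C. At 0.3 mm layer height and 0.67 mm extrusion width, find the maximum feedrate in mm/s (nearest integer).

Bead cross-section: 0.3 × 0.67 → 0.201 mm².
Max speed = 10.9 / 0.201 = 54.23 ≈ 54 mm/s.

54 mm/s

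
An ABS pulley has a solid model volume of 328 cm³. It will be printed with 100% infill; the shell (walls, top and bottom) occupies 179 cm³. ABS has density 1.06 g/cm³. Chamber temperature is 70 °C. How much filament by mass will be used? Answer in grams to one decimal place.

347.7 g

Volume inside the shell = 328 − 179, so 149 cm³.
Infill volume: 1.00 × 149 → 149 cm³.
Total printed volume = 179 + 149 = 328 cm³.
Mass = 328 × 1.06 = 347.68 g.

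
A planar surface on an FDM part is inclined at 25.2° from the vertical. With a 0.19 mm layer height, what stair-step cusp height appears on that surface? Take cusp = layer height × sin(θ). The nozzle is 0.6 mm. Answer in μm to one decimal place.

80.9 μm

Cusp = layer height × sin(25.2°) = 0.19 × 0.4258 = 0.080902 mm = 80.9 μm.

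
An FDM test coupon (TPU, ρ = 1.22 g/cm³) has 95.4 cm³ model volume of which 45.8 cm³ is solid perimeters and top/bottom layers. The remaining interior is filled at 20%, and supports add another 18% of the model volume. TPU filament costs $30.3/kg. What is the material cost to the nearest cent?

Infill region: 95.4 − 45.8 → 49.6 cm³.
Infill deposited: 0.20 × 49.6 → 9.92 cm³.
Support: 0.18 × 95.4 → 17.172 cm³.
Deposited volume = 45.8 + 9.92 + 17.172 = 72.892 cm³.
Mass = 72.892 × 1.22 = 88.92824 g.
At $30.3/kg: 88.92824/1000 × 30.3 = $2.69.

$2.69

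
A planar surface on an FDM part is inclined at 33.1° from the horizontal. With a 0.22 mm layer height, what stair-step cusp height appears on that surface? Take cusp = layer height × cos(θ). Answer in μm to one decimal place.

184.3 μm

h_c = t·cos θ = 0.22 × 0.8377 = 0.184294 mm (184.3 μm).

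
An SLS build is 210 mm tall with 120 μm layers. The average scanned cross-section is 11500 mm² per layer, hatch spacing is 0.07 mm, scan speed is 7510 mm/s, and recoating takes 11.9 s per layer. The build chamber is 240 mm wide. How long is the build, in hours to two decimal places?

16.42 hours

Number of layers: 210 / 0.12 → 1750 (rounded up).
Per-layer scan distance: 11500 / 0.07 → 164285.7 mm.
Per-layer scan time = 164285.7 / 7510, so 21.8756 s.
Per-layer time = 21.8756 + 11.9, so 33.7756 s.
1750 layers × 33.7756 s/layer = 59107.3 s, i.e. 16.42 hours.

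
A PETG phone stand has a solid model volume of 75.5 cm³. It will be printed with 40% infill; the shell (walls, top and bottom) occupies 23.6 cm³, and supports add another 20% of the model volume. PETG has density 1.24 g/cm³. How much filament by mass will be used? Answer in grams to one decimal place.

Volume inside the shell = 75.5 − 23.6, so 51.9 cm³.
Infill volume = 0.40 × 51.9, so 20.76 cm³.
Support = 0.20 × 75.5 = 15.1 cm³.
Deposited volume = 23.6 + 20.76 + 15.1 = 59.46 cm³.
Mass = 59.46 × 1.24 = 73.7304 g.

73.7 g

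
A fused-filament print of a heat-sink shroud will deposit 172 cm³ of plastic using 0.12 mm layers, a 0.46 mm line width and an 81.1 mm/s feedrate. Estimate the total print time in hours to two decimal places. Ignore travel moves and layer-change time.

Bead cross-section = 0.12 × 0.46 = 0.0552 mm².
Total extruded path = 172000/0.0552 = 3115942 mm.
Time extruding: 3115942 / 81.1 → 38421 s.
Converting: 38421 s = 10.67 hours.

10.67 hours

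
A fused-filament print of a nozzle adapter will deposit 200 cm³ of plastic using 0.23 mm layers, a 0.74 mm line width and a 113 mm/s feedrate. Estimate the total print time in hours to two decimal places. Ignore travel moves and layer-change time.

2.89 hours

Line area = 0.23 × 0.74 = 0.1702 mm².
Path length: 200000 mm³ / 0.1702 mm² → 1175088.1 mm.
Time extruding = 1175088.1 / 113 = 10399 s.
10399 s = 2.89 hours.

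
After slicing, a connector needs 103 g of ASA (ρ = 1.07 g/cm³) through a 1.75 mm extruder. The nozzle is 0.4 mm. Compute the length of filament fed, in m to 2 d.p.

40.02 m

Extruded volume: 103/1.07 = 96.2617 cm³ (96261.7 mm³).
Filament cross-section = π × (1.75/2)² = 2.4053 mm².
Length = 96261.7 / 2.4053 = 40020.66 mm = 40.02 m.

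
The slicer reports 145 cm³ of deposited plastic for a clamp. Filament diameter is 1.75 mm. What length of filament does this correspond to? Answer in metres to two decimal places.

60.28 m

Cross-section of 1.75 mm filament: π·(1.75/2)² = 2.4053 mm².
Length = 145 cm³ / 2.4053 mm² = 145000 / 2.4053 = 60283.54 mm = 60.28 m.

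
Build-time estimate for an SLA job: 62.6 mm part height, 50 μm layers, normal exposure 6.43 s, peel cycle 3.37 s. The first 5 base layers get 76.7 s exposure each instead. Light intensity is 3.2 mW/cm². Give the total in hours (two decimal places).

3.51 hours

Layer count = ceil(62.6 / 0.05) = 1252.
Bottom layers = 5 × (76.7 + 3.37) = 400.35 s.
Normal layers = 1247 × (6.43 + 3.37), so 12220.6 s.
Sum: 400.35 + 12220.6 = 12620.95 s → 3.51 hours.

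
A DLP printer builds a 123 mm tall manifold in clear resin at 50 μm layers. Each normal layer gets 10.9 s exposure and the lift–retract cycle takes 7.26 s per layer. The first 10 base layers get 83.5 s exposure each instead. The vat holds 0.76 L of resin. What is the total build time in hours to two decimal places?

Layers = ⌈123/0.05⌉ = 2460.
Bottom layers = 10 × (83.5 + 7.26), so 907.6 s.
Remaining layers: 2450 × (10.9 + 7.26) → 44492 s.
Total = 907.6 + 44492 = 45399.6 s = 12.61 hours.

12.61 hours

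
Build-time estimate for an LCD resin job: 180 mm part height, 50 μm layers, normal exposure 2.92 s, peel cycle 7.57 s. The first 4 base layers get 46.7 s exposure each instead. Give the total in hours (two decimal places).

10.54 hours

Layers = ⌈180/0.05⌉ = 3600.
Base layers = 4 × (46.7 + 7.57), so 217.08 s.
Remaining layers = 3596 × (2.92 + 7.57) = 37722.04 s.
Sum: 217.08 + 37722.04 = 37939.12 s → 10.54 hours.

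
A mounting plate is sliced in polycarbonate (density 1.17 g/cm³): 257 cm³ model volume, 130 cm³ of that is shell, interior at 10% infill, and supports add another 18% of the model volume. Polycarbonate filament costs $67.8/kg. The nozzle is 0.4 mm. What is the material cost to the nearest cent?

Interior volume = 257 − 130 = 127 cm³.
Infill deposited = 0.10 × 127 = 12.7 cm³.
Support = 0.18 × 257 = 46.26 cm³.
Total printed volume: 130 + 12.7 + 46.26 → 188.96 cm³.
Mass = 188.96 × 1.17 = 221.0832 g.
Cost = 221.0832 g / 1000 × $67.8/kg = $14.99.

$14.99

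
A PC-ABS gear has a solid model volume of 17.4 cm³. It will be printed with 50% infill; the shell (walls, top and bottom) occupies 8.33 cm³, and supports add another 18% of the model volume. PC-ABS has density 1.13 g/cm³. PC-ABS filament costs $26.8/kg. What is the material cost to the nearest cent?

$0.48

Interior volume = 17.4 − 8.33 = 9.07 cm³.
Deposited infill = 0.50 × 9.07 = 4.535 cm³.
Support = 0.18 × 17.4 = 3.132 cm³.
Deposited volume: 8.33 + 4.535 + 3.132 → 15.997 cm³.
Mass: 15.997 × 1.13 → 18.07661 g.
At $26.8/kg: 18.07661/1000 × 26.8 = $0.48.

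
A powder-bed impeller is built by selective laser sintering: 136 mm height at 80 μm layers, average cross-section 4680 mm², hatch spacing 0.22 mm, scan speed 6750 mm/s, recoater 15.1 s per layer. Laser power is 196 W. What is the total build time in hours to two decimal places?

8.62 hours

Number of layers: 136 / 0.08 → 1700 (rounded up).
Scan path per layer = 4680 / 0.22 = 21272.7 mm.
Per-layer scan time = 21272.7 / 6750, so 3.1515 s.
Per-layer time: 3.1515 + 15.1 → 18.2515 s.
Build time = 1700 × 18.2515 = 31027.55 s = 8.62 hours.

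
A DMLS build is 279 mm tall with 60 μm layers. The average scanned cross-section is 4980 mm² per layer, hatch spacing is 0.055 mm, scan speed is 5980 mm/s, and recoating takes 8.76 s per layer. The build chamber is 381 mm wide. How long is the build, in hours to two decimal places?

Layers = ⌈279/0.06⌉ = 4650.
Per-layer scan distance = 4980 / 0.055, so 90545.5 mm.
Per-layer scan time = 90545.5 / 5980, so 15.1414 s.
Layer cycle = 15.1414 + 8.76 = 23.9014 s.
4650 layers × 23.9014 s/layer = 111141.51 s, i.e. 30.87 hours.

30.87 hours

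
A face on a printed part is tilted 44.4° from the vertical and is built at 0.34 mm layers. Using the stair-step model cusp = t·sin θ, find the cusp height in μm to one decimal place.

237.9 μm

sin(44.4°) = 0.6997, so cusp = 0.34 × 0.6997 = 0.237898 mm → 237.9 μm.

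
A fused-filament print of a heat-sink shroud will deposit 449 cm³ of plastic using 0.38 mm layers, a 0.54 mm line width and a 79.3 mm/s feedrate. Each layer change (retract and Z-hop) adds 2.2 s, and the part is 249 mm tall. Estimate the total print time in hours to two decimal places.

Bead cross-section = 0.38 × 0.54, so 0.2052 mm².
Path length: 449000 mm³ / 0.2052 mm² → 2188109.2 mm.
Extrusion time = 2188109.2 / 79.3, so 27592.8 s.
Number of layers: 249 / 0.38 → 656 (rounded up).
Non-print overhead: 656 × 2.2 → 1443.2 s.
Altogether 27592.8 + 1443.2 = 29036 s, i.e. 8.07 hours.

8.07 hours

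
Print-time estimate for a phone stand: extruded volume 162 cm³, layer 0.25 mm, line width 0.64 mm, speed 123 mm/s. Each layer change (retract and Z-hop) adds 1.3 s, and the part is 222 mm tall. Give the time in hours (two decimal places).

2.61 hours

Extrusion cross-section: 0.25 × 0.64 → 0.16 mm².
Total extruded path = 162000/0.16 = 1012500 mm.
Time extruding: 1012500 / 123 → 8231.7 s.
Layers = ⌈222/0.25⌉ = 888.
Non-print overhead = 888 × 1.3, so 1154.4 s.
Altogether 8231.7 + 1154.4 = 9386.1 s, i.e. 2.61 hours.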